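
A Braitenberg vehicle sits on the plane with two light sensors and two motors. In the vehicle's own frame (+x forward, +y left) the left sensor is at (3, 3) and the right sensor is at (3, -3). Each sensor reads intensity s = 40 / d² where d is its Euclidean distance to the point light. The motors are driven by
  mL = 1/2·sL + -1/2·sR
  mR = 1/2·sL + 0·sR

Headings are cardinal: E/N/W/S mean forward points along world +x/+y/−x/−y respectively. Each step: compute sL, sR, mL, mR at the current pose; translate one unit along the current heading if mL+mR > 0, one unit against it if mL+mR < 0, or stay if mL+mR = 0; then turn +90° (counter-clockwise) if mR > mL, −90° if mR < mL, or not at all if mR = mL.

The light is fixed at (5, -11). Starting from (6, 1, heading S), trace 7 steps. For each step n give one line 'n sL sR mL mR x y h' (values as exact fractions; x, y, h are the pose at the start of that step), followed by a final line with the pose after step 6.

n=0: pose=(6,1,S); sL=40/97, sR=8/17; mL=-48/1649, mR=20/97; mL+mR=292/1649 → advance +1; mR−mL=4/17 → turn +1·90°
n=1: pose=(6,0,E); sL=10/53, sR=1/2; mL=-33/212, mR=5/53; mL+mR=-13/212 → advance -1; mR−mL=1/4 → turn +1·90°
n=2: pose=(5,0,N); sL=8/41, sR=8/41; mL=0, mR=4/41; mL+mR=4/41 → advance +1; mR−mL=4/41 → turn +1·90°
n=3: pose=(5,1,W); sL=4/9, sR=20/117; mL=16/117, mR=2/9; mL+mR=14/39 → advance +1; mR−mL=10/117 → turn +1·90°
n=4: pose=(4,1,S); sL=8/17, sR=40/97; mL=48/1649, mR=4/17; mL+mR=436/1649 → advance +1; mR−mL=20/97 → turn +1·90°
n=5: pose=(4,0,E); sL=1/5, sR=10/17; mL=-33/170, mR=1/10; mL+mR=-8/85 → advance -1; mR−mL=5/17 → turn +1·90°
n=6: pose=(3,0,N); sL=40/221, sR=40/197; mL=-480/43537, mR=20/221; mL+mR=3460/43537 → advance +1; mR−mL=20/197 → turn +1·90°

0 40/97 8/17 -48/1649 20/97 6 1 S
1 10/53 1/2 -33/212 5/53 6 0 E
2 8/41 8/41 0 4/41 5 0 N
3 4/9 20/117 16/117 2/9 5 1 W
4 8/17 40/97 48/1649 4/17 4 1 S
5 1/5 10/17 -33/170 1/10 4 0 E
6 40/221 40/197 -480/43537 20/221 3 0 N
final 3 1 W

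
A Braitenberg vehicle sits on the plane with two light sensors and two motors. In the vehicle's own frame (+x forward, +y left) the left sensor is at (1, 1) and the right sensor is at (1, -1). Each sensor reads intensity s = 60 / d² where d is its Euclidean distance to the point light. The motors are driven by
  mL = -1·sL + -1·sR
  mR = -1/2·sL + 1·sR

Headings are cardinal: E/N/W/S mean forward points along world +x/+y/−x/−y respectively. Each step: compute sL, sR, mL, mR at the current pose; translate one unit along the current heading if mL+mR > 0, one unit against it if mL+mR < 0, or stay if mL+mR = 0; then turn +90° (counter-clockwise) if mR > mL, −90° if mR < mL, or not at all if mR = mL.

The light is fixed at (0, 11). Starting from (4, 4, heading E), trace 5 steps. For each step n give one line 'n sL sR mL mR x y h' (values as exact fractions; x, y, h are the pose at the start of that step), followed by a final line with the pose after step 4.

n=0: pose=(4,4,E); sL=60/61, sR=60/89; mL=-9000/5429, mR=990/5429; mL+mR=-90/61 → advance -1; mR−mL=9990/5429 → turn +1·90°
n=1: pose=(3,4,N); sL=3/2, sR=15/13; mL=-69/26, mR=21/52; mL+mR=-9/4 → advance -1; mR−mL=159/52 → turn +1·90°
n=2: pose=(3,3,W); sL=12/17, sR=60/53; mL=-1656/901, mR=702/901; mL+mR=-18/17 → advance -1; mR−mL=2358/901 → turn +1·90°
n=3: pose=(4,3,S); sL=30/53, sR=2/3; mL=-196/159, mR=61/159; mL+mR=-45/53 → advance -1; mR−mL=257/159 → turn +1·90°
n=4: pose=(4,4,E); sL=60/61, sR=60/89; mL=-9000/5429, mR=990/5429; mL+mR=-90/61 → advance -1; mR−mL=9990/5429 → turn +1·90°

0 60/61 60/89 -9000/5429 990/5429 4 4 E
1 3/2 15/13 -69/26 21/52 3 4 N
2 12/17 60/53 -1656/901 702/901 3 3 W
3 30/53 2/3 -196/159 61/159 4 3 S
4 60/61 60/89 -9000/5429 990/5429 4 4 E
final 3 4 N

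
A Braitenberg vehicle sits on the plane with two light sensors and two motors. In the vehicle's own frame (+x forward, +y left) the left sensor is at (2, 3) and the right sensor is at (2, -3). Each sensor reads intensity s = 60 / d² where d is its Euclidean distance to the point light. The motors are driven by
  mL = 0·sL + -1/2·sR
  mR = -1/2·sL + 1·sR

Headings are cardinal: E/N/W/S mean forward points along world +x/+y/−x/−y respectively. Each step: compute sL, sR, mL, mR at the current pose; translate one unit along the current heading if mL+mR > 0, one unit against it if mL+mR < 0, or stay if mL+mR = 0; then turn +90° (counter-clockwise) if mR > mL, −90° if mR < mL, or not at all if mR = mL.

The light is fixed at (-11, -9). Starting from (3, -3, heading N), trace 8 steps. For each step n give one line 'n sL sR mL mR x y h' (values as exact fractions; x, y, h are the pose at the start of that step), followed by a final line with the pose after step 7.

0 12/37 60/353 -30/353 102/13061 3 -3 N
1 15/37 15/52 -15/104 165/1924 3 -4 W
2 20/111 20/51 -10/51 190/629 4 -4 S
3 30/169 6/29 -3/29 579/4901 4 -5 E
4 12/41 60/397 -30/397 78/16277 5 -5 N
5 15/49 15/58 -15/116 150/1421 5 -6 W
6 60/401 60/197 -30/197 18150/78997 6 -6 S
7 30/193 30/181 -15/181 3075/34933 6 -7 E
final 7 -7 N

n=0: pose=(3,-3,N); sL=12/37, sR=60/353; mL=-30/353, mR=102/13061; mL+mR=-1008/13061 → advance -1; mR−mL=1212/13061 → turn +1·90°
n=1: pose=(3,-4,W); sL=15/37, sR=15/52; mL=-15/104, mR=165/1924; mL+mR=-225/3848 → advance -1; mR−mL=885/3848 → turn +1·90°
n=2: pose=(4,-4,S); sL=20/111, sR=20/51; mL=-10/51, mR=190/629; mL+mR=200/1887 → advance +1; mR−mL=940/1887 → turn +1·90°
n=3: pose=(4,-5,E); sL=30/169, sR=6/29; mL=-3/29, mR=579/4901; mL+mR=72/4901 → advance +1; mR−mL=1086/4901 → turn +1·90°
n=4: pose=(5,-5,N); sL=12/41, sR=60/397; mL=-30/397, mR=78/16277; mL+mR=-1152/16277 → advance -1; mR−mL=1308/16277 → turn +1·90°
n=5: pose=(5,-6,W); sL=15/49, sR=15/58; mL=-15/116, mR=150/1421; mL+mR=-135/5684 → advance -1; mR−mL=1335/5684 → turn +1·90°
n=6: pose=(6,-6,S); sL=60/401, sR=60/197; mL=-30/197, mR=18150/78997; mL+mR=6120/78997 → advance +1; mR−mL=30180/78997 → turn +1·90°
n=7: pose=(6,-7,E); sL=30/193, sR=30/181; mL=-15/181, mR=3075/34933; mL+mR=180/34933 → advance +1; mR−mL=5970/34933 → turn +1·90°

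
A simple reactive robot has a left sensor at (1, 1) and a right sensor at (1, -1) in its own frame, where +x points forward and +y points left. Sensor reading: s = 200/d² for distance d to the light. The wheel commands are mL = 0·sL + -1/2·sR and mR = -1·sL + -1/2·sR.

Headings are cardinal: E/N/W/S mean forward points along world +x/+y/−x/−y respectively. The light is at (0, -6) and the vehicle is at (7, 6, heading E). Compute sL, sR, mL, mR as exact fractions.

left sensor world pos  = (8, 7); dL² = 233
right sensor world pos = (8, 5); dR² = 185
sL = 200/233 = 200/233
sR = 200/185 = 40/37
mL = 0·sL + -1/2·sR = -20/37
mR = -1·sL + -1/2·sR = -12060/8621

200/233 40/37 -20/37 -12060/8621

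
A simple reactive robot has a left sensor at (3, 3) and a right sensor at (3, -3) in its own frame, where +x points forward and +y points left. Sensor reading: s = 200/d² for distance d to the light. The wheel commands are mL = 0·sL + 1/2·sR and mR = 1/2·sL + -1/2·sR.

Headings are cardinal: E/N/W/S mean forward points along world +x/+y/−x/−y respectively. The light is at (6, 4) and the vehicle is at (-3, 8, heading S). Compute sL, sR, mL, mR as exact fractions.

200/37 40/29 20/29 2160/1073

left sensor world pos  = (0, 5); dL² = 37
right sensor world pos = (-6, 5); dR² = 145
sL = 200/37 = 200/37
sR = 200/145 = 40/29
mL = 0·sL + 1/2·sR = 20/29
mR = 1/2·sL + -1/2·sR = 2160/1073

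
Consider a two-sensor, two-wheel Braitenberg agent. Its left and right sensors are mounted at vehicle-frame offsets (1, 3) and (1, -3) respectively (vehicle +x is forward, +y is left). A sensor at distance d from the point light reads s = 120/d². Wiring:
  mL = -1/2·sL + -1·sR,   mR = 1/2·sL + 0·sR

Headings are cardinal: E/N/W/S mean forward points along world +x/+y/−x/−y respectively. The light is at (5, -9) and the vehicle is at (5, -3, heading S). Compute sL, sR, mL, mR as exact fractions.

left sensor world pos  = (8, -4); dL² = 34
right sensor world pos = (2, -4); dR² = 34
sL = 120/34 = 60/17
sR = 120/34 = 60/17
mL = -1/2·sL + -1·sR = -90/17
mR = 1/2·sL + 0·sR = 30/17

60/17 60/17 -90/17 30/17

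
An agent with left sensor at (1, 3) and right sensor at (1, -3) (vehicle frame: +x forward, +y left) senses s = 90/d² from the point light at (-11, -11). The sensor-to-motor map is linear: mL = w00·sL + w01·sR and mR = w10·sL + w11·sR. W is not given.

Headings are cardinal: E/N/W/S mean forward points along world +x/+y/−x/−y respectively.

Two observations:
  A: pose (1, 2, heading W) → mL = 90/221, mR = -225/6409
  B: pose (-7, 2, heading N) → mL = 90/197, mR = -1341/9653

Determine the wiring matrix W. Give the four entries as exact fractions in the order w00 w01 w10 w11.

1 0 1/2 -1

obs A: pose=(1,2,W) → sL=90/221, sR=90/377, mL=90/221, mR=-225/6409
obs B: pose=(-7,2,N) → sL=90/197, sR=18/49, mL=90/197, mR=-1341/9653
sensor matrix S = [[90/221, 90/377], [90/197, 18/49]]; det S = 2507760/61866077
solve [mL_A; mL_B] = S·[w00; w01] and [mR_A; mR_B] = S·[w10; w11]:
  w00 = 1, w01 = 0, w10 = 1/2, w11 = -1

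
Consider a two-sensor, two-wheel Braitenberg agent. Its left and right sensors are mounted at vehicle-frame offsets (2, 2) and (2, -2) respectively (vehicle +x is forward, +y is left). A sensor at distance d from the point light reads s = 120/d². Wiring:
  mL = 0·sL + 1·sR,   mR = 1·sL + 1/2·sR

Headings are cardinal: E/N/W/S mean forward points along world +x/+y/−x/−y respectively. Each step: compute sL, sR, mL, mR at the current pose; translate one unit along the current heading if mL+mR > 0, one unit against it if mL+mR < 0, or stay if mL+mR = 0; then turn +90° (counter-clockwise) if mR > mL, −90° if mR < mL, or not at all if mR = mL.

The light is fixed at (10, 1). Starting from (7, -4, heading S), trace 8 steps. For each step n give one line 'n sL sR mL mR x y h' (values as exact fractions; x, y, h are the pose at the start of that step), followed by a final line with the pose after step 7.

0 12/5 60/37 60/37 594/185 7 -4 S
1 120/17 24/13 24/13 1764/221 7 -5 E
2 15/4 15/2 15/2 15/2 8 -5 N
3 24/5 40/3 40/3 172/15 8 -4 N
4 30 10/3 10/3 95/3 8 -3 E
5 120/13 24 24 276/13 9 -3 N
6 60 60/13 60/13 810/13 9 -2 E
7 24 24 24 36 10 -2 N
final 10 -1 W

n=0: pose=(7,-4,S); sL=12/5, sR=60/37; mL=60/37, mR=594/185; mL+mR=894/185 → advance +1; mR−mL=294/185 → turn +1·90°
n=1: pose=(7,-5,E); sL=120/17, sR=24/13; mL=24/13, mR=1764/221; mL+mR=2172/221 → advance +1; mR−mL=1356/221 → turn +1·90°
n=2: pose=(8,-5,N); sL=15/4, sR=15/2; mL=15/2, mR=15/2; mL+mR=15 → advance +1; mR−mL=0 → turn +0·90°
n=3: pose=(8,-4,N); sL=24/5, sR=40/3; mL=40/3, mR=172/15; mL+mR=124/5 → advance +1; mR−mL=-28/15 → turn -1·90°
n=4: pose=(8,-3,E); sL=30, sR=10/3; mL=10/3, mR=95/3; mL+mR=35 → advance +1; mR−mL=85/3 → turn +1·90°
n=5: pose=(9,-3,N); sL=120/13, sR=24; mL=24, mR=276/13; mL+mR=588/13 → advance +1; mR−mL=-36/13 → turn -1·90°
n=6: pose=(9,-2,E); sL=60, sR=60/13; mL=60/13, mR=810/13; mL+mR=870/13 → advance +1; mR−mL=750/13 → turn +1·90°
n=7: pose=(10,-2,N); sL=24, sR=24; mL=24, mR=36; mL+mR=60 → advance +1; mR−mL=12 → turn +1·90°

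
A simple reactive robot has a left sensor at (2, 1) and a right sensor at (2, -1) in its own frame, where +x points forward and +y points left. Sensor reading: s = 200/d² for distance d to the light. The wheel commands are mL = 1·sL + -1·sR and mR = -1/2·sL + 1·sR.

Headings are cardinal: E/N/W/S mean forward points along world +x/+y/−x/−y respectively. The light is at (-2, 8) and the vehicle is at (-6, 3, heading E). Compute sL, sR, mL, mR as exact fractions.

10 5 5 0

left sensor world pos  = (-4, 4); dL² = 20
right sensor world pos = (-4, 2); dR² = 40
sL = 200/20 = 10
sR = 200/40 = 5
mL = 1·sL + -1·sR = 5
mR = -1/2·sL + 1·sR = 0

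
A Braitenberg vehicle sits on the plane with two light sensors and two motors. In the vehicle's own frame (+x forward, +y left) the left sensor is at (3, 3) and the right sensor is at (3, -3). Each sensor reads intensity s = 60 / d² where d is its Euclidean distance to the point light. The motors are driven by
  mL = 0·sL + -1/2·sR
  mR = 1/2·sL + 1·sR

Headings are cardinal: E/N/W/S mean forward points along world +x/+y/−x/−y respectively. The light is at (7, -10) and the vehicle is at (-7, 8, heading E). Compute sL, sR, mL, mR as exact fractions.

left sensor world pos  = (-4, 11); dL² = 562
right sensor world pos = (-4, 5); dR² = 346
sL = 60/562 = 30/281
sR = 60/346 = 30/173
mL = 0·sL + -1/2·sR = -15/173
mR = 1/2·sL + 1·sR = 11025/48613

30/281 30/173 -15/173 11025/48613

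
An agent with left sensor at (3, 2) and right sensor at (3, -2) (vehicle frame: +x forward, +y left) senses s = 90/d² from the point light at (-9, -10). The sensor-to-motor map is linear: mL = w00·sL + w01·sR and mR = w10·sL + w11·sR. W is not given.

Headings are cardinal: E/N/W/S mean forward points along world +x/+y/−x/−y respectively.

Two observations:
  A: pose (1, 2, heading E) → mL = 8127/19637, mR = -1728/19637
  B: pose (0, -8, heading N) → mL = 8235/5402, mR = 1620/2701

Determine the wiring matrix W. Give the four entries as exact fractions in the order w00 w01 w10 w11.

1 1/2 1 -1

obs A: pose=(1,2,E) → sL=18/73, sR=90/269, mL=8127/19637, mR=-1728/19637
obs B: pose=(0,-8,N) → sL=45/37, sR=45/73, mL=8235/5402, mR=1620/2701
sensor matrix S = [[18/73, 90/269], [45/37, 45/73]]; det S = -13520520/53039537
solve [mL_A; mL_B] = S·[w00; w01] and [mR_A; mR_B] = S·[w10; w11]:
  w00 = 1, w01 = 1/2, w10 = 1, w11 = -1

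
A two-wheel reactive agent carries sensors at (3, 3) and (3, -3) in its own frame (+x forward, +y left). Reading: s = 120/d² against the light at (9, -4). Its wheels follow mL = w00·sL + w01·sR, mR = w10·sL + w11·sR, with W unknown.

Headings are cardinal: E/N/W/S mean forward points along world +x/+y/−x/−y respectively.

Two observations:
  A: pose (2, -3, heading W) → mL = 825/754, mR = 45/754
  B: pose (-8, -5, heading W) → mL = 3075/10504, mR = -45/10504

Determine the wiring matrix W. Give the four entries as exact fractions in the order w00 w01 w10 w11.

obs A: pose=(2,-3,W) → sL=15/13, sR=30/29, mL=825/754, mR=45/754
obs B: pose=(-8,-5,W) → sL=15/52, sR=30/101, mL=3075/10504, mR=-45/10504
sensor matrix S = [[15/13, 30/29], [15/52, 30/101]]; det S = 3375/76154
solve [mL_A; mL_B] = S·[w00; w01] and [mR_A; mR_B] = S·[w10; w11]:
  w00 = 1/2, w01 = 1/2, w10 = 1/2, w11 = -1/2

1/2 1/2 1/2 -1/2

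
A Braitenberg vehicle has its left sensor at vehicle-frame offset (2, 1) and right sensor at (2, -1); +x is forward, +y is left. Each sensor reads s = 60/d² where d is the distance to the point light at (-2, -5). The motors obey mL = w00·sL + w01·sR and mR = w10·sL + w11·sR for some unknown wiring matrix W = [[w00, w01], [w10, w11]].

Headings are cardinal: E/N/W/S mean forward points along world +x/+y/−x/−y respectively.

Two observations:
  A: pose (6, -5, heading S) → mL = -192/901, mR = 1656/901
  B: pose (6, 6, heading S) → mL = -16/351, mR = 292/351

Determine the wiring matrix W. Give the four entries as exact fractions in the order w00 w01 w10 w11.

obs A: pose=(6,-5,S) → sL=12/17, sR=60/53, mL=-192/901, mR=1656/901
obs B: pose=(6,6,S) → sL=10/27, sR=6/13, mL=-16/351, mR=292/351
sensor matrix S = [[12/17, 60/53], [10/27, 6/13]]; det S = -9856/105417
solve [mL_A; mL_B] = S·[w00; w01] and [mR_A; mR_B] = S·[w10; w11]:
  w00 = 1/2, w01 = -1/2, w10 = 1, w11 = 1

1/2 -1/2 1 1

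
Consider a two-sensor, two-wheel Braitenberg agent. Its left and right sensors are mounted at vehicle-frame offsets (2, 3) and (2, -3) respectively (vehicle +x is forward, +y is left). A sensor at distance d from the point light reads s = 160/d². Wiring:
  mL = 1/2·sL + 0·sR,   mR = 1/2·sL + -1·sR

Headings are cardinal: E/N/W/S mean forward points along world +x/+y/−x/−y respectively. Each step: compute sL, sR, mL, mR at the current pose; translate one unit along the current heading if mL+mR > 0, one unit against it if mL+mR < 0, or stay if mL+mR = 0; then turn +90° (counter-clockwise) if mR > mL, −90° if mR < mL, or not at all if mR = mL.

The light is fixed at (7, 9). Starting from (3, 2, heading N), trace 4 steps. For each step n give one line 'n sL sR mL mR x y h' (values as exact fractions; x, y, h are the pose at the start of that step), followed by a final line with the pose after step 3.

0 80/37 80/13 40/37 -2440/481 3 2 N
1 160/29 32/25 80/29 1072/725 3 1 E
2 8/5 20/17 4/5 -32/85 4 1 S
3 160/169 160/61 80/169 -22160/10309 4 0 W
final 5 0 N

n=0: pose=(3,2,N); sL=80/37, sR=80/13; mL=40/37, mR=-2440/481; mL+mR=-1920/481 → advance -1; mR−mL=-80/13 → turn -1·90°
n=1: pose=(3,1,E); sL=160/29, sR=32/25; mL=80/29, mR=1072/725; mL+mR=3072/725 → advance +1; mR−mL=-32/25 → turn -1·90°
n=2: pose=(4,1,S); sL=8/5, sR=20/17; mL=4/5, mR=-32/85; mL+mR=36/85 → advance +1; mR−mL=-20/17 → turn -1·90°
n=3: pose=(4,0,W); sL=160/169, sR=160/61; mL=80/169, mR=-22160/10309; mL+mR=-17280/10309 → advance -1; mR−mL=-160/61 → turn -1·90°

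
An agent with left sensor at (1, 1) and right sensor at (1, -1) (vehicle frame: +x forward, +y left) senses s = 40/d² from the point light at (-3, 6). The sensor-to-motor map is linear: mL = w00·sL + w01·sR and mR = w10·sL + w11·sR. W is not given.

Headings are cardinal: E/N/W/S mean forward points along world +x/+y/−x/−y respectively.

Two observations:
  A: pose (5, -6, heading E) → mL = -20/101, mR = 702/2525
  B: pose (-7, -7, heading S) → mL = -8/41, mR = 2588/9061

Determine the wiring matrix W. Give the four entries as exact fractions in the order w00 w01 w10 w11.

-1 0 1 1/2

obs A: pose=(5,-6,E) → sL=20/101, sR=4/25, mL=-20/101, mR=702/2525
obs B: pose=(-7,-7,S) → sL=8/41, sR=40/221, mL=-8/41, mR=2588/9061
sensor matrix S = [[20/101, 4/25], [8/41, 40/221]]; det S = 105728/22879025
solve [mL_A; mL_B] = S·[w00; w01] and [mR_A; mR_B] = S·[w10; w11]:
  w00 = -1, w01 = 0, w10 = 1, w11 = 1/2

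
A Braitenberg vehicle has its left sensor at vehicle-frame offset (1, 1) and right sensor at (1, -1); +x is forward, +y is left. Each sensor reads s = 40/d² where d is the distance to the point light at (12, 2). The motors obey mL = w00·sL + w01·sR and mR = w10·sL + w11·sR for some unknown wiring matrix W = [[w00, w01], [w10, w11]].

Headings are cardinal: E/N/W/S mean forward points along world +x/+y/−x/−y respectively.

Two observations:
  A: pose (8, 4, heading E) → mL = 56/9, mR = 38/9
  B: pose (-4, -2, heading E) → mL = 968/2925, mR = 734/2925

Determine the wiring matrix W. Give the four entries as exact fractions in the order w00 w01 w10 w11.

1 1 1 1/2

obs A: pose=(8,4,E) → sL=20/9, sR=4, mL=56/9, mR=38/9
obs B: pose=(-4,-2,E) → sL=20/117, sR=4/25, mL=968/2925, mR=734/2925
sensor matrix S = [[20/9, 4], [20/117, 4/25]]; det S = -64/195
solve [mL_A; mL_B] = S·[w00; w01] and [mR_A; mR_B] = S·[w10; w11]:
  w00 = 1, w01 = 1, w10 = 1, w11 = 1/2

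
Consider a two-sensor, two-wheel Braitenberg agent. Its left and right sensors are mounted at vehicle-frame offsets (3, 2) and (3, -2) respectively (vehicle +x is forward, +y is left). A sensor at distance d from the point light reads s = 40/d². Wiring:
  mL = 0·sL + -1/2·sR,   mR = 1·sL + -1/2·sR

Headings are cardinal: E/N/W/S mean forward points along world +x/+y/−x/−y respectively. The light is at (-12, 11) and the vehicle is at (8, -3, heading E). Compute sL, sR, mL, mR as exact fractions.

40/673 8/157 -4/157 3588/105661

left sensor world pos  = (11, -1); dL² = 673
right sensor world pos = (11, -5); dR² = 785
sL = 40/673 = 40/673
sR = 40/785 = 8/157
mL = 0·sL + -1/2·sR = -4/157
mR = 1·sL + -1/2·sR = 3588/105661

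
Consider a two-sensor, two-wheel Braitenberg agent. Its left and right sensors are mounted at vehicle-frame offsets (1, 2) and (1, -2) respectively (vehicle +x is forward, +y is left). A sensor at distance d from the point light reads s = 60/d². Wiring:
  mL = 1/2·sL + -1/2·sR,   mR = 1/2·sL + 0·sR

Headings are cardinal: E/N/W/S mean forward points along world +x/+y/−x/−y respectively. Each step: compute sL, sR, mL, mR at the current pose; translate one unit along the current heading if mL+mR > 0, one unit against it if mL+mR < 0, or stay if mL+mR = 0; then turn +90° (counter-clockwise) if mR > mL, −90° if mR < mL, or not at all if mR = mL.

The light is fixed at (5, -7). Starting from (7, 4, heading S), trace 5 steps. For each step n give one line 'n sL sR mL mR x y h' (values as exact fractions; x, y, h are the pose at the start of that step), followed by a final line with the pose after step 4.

n=0: pose=(7,4,S); sL=15/29, sR=3/5; mL=-6/145, mR=15/58; mL+mR=63/290 → advance +1; mR−mL=3/10 → turn +1·90°
n=1: pose=(7,3,E); sL=20/51, sR=60/73; mL=-800/3723, mR=10/51; mL+mR=-70/3723 → advance -1; mR−mL=30/73 → turn +1·90°
n=2: pose=(6,3,N); sL=30/61, sR=6/13; mL=12/793, mR=15/61; mL+mR=207/793 → advance +1; mR−mL=3/13 → turn +1·90°
n=3: pose=(6,4,W); sL=20/27, sR=60/169; mL=880/4563, mR=10/27; mL+mR=2570/4563 → advance +1; mR−mL=30/169 → turn +1·90°
n=4: pose=(5,4,S); sL=15/26, sR=15/26; mL=0, mR=15/52; mL+mR=15/52 → advance +1; mR−mL=15/52 → turn +1·90°

0 15/29 3/5 -6/145 15/58 7 4 S
1 20/51 60/73 -800/3723 10/51 7 3 E
2 30/61 6/13 12/793 15/61 6 3 N
3 20/27 60/169 880/4563 10/27 6 4 W
4 15/26 15/26 0 15/52 5 4 S
final 5 3 E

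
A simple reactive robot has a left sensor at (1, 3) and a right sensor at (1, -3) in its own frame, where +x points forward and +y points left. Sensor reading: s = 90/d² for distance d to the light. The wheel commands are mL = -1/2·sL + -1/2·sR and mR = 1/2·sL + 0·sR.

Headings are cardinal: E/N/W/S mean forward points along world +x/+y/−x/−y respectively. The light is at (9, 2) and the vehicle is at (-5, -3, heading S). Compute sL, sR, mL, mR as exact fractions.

left sensor world pos  = (-2, -4); dL² = 157
right sensor world pos = (-8, -4); dR² = 325
sL = 90/157 = 90/157
sR = 90/325 = 18/65
mL = -1/2·sL + -1/2·sR = -4338/10205
mR = 1/2·sL + 0·sR = 45/157

90/157 18/65 -4338/10205 45/157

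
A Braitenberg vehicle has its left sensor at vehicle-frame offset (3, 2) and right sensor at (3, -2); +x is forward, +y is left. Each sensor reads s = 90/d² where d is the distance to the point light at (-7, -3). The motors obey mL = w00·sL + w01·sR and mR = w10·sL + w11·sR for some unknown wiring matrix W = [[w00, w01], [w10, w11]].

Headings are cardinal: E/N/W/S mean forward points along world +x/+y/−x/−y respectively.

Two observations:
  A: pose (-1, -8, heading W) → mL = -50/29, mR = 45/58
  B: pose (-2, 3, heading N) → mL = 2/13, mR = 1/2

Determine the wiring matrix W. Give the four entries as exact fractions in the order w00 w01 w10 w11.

1/2 -1/2 1/2 0

obs A: pose=(-1,-8,W) → sL=45/29, sR=5, mL=-50/29, mR=45/58
obs B: pose=(-2,3,N) → sL=1, sR=9/13, mL=2/13, mR=1/2
sensor matrix S = [[45/29, 5], [1, 9/13]]; det S = -1480/377
solve [mL_A; mL_B] = S·[w00; w01] and [mR_A; mR_B] = S·[w10; w11]:
  w00 = 1/2, w01 = -1/2, w10 = 1/2, w11 = 0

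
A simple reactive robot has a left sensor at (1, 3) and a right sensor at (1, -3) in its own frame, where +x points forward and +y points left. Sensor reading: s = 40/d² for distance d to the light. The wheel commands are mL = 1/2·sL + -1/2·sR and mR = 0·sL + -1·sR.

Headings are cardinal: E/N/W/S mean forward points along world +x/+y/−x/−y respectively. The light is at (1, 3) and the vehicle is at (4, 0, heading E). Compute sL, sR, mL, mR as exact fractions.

left sensor world pos  = (5, 3); dL² = 16
right sensor world pos = (5, -3); dR² = 52
sL = 40/16 = 5/2
sR = 40/52 = 10/13
mL = 1/2·sL + -1/2·sR = 45/52
mR = 0·sL + -1·sR = -10/13

5/2 10/13 45/52 -10/13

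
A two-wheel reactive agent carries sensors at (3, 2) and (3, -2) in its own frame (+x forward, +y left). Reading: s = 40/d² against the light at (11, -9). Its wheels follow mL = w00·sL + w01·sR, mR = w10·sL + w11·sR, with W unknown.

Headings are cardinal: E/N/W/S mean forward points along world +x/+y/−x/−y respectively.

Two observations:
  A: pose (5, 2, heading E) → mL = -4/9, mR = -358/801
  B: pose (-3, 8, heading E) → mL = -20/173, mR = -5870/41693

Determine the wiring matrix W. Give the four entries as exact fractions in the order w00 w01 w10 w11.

obs A: pose=(5,2,E) → sL=20/89, sR=4/9, mL=-4/9, mR=-358/801
obs B: pose=(-3,8,E) → sL=20/241, sR=20/173, mL=-20/173, mR=-5870/41693
sensor matrix S = [[20/89, 4/9], [20/241, 20/173]]; det S = -364160/33396093
solve [mL_A; mL_B] = S·[w00; w01] and [mR_A; mR_B] = S·[w10; w11]:
  w00 = 0, w01 = -1, w10 = -1, w11 = -1/2

0 -1 -1 -1/2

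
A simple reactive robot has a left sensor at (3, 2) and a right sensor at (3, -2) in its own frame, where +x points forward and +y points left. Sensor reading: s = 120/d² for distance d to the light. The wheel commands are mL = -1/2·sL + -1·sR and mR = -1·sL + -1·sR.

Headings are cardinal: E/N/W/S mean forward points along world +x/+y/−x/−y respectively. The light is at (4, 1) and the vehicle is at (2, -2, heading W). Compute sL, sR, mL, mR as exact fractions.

12/5 60/13 -378/65 -456/65

left sensor world pos  = (-1, -4); dL² = 50
right sensor world pos = (-1, 0); dR² = 26
sL = 120/50 = 12/5
sR = 120/26 = 60/13
mL = -1/2·sL + -1·sR = -378/65
mR = -1·sL + -1·sR = -456/65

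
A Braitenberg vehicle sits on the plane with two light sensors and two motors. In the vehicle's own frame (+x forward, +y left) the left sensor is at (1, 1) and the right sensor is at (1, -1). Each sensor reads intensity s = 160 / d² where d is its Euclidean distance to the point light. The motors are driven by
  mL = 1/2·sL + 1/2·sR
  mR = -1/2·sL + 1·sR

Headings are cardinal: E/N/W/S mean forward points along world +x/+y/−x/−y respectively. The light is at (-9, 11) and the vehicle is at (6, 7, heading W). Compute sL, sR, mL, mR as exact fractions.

160/221 32/41 6816/9061 3792/9061

left sensor world pos  = (5, 6); dL² = 221
right sensor world pos = (5, 8); dR² = 205
sL = 160/221 = 160/221
sR = 160/205 = 32/41
mL = 1/2·sL + 1/2·sR = 6816/9061
mR = -1/2·sL + 1·sR = 3792/9061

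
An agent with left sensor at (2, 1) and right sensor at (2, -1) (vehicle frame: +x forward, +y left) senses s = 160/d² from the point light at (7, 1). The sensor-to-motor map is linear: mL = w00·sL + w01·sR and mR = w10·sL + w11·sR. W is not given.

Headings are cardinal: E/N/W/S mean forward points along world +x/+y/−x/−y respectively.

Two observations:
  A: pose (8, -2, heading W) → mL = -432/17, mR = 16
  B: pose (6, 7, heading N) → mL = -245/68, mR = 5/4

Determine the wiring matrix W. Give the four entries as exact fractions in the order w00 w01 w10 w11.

-1 -1/2 0 1/2

obs A: pose=(8,-2,W) → sL=160/17, sR=32, mL=-432/17, mR=16
obs B: pose=(6,7,N) → sL=40/17, sR=5/2, mL=-245/68, mR=5/4
sensor matrix S = [[160/17, 32], [40/17, 5/2]]; det S = -880/17
solve [mL_A; mL_B] = S·[w00; w01] and [mR_A; mR_B] = S·[w10; w11]:
  w00 = -1, w01 = -1/2, w10 = 0, w11 = 1/2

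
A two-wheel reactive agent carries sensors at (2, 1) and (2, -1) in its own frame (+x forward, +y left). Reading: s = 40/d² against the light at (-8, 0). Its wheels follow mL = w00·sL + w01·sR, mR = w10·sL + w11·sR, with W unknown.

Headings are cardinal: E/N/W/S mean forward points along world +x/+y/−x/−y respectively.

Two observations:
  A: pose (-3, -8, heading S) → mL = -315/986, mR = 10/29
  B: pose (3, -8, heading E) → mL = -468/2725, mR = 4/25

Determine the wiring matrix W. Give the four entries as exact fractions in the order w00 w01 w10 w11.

-1/2 -1/2 0 1

obs A: pose=(-3,-8,S) → sL=5/17, sR=10/29, mL=-315/986, mR=10/29
obs B: pose=(3,-8,E) → sL=20/109, sR=4/25, mL=-468/2725, mR=4/25
sensor matrix S = [[5/17, 10/29], [20/109, 4/25]]; det S = -4356/268685
solve [mL_A; mL_B] = S·[w00; w01] and [mR_A; mR_B] = S·[w10; w11]:
  w00 = -1/2, w01 = -1/2, w10 = 0, w11 = 1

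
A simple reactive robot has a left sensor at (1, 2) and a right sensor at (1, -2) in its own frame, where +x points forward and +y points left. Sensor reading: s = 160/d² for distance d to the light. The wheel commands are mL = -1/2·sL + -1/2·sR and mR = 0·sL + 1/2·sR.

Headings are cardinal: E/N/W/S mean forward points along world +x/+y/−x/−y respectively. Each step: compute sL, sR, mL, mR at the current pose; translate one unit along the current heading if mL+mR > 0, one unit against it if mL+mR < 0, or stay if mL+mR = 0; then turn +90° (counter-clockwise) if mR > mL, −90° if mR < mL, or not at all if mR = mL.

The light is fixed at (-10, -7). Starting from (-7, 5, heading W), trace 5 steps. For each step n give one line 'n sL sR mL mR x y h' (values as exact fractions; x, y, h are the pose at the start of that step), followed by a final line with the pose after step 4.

n=0: pose=(-7,5,W); sL=20/13, sR=4/5; mL=-76/65, mR=2/5; mL+mR=-10/13 → advance -1; mR−mL=102/65 → turn +1·90°
n=1: pose=(-6,5,S); sL=160/157, sR=32/25; mL=-4512/3925, mR=16/25; mL+mR=-80/157 → advance -1; mR−mL=7024/3925 → turn +1·90°
n=2: pose=(-6,6,E); sL=16/25, sR=80/73; mL=-1584/1825, mR=40/73; mL+mR=-8/25 → advance -1; mR−mL=2584/1825 → turn +1·90°
n=3: pose=(-7,6,N); sL=160/197, sR=160/221; mL=-33440/43537, mR=80/221; mL+mR=-80/197 → advance -1; mR−mL=49200/43537 → turn +1·90°
n=4: pose=(-7,5,W); sL=20/13, sR=4/5; mL=-76/65, mR=2/5; mL+mR=-10/13 → advance -1; mR−mL=102/65 → turn +1·90°

0 20/13 4/5 -76/65 2/5 -7 5 W
1 160/157 32/25 -4512/3925 16/25 -6 5 S
2 16/25 80/73 -1584/1825 40/73 -6 6 E
3 160/197 160/221 -33440/43537 80/221 -7 6 N
4 20/13 4/5 -76/65 2/5 -7 5 W
final -6 5 S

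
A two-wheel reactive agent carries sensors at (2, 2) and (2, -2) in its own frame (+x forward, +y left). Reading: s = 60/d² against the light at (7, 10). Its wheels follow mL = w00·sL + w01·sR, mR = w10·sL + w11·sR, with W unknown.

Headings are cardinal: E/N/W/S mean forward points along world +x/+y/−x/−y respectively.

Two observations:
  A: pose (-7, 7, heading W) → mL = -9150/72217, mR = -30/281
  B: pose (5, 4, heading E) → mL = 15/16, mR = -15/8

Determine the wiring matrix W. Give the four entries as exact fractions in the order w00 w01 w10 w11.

obs A: pose=(-7,7,W) → sL=60/281, sR=60/257, mL=-9150/72217, mR=-30/281
obs B: pose=(5,4,E) → sL=15/4, sR=15/16, mL=15/16, mR=-15/8
sensor matrix S = [[60/281, 60/257], [15/4, 15/16]]; det S = -195075/288868
solve [mL_A; mL_B] = S·[w00; w01] and [mR_A; mR_B] = S·[w10; w11]:
  w00 = 1/2, w01 = -1, w10 = -1/2, w11 = 0

1/2 -1 -1/2 0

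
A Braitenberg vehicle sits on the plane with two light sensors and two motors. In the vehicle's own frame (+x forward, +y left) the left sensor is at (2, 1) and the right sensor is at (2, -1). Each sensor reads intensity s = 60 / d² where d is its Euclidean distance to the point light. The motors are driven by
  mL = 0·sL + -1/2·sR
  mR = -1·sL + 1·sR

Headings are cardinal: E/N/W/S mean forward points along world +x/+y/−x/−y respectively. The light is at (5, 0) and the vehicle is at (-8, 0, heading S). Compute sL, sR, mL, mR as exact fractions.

left sensor world pos  = (-7, -2); dL² = 148
right sensor world pos = (-9, -2); dR² = 200
sL = 60/148 = 15/37
sR = 60/200 = 3/10
mL = 0·sL + -1/2·sR = -3/20
mR = -1·sL + 1·sR = -39/370

15/37 3/10 -3/20 -39/370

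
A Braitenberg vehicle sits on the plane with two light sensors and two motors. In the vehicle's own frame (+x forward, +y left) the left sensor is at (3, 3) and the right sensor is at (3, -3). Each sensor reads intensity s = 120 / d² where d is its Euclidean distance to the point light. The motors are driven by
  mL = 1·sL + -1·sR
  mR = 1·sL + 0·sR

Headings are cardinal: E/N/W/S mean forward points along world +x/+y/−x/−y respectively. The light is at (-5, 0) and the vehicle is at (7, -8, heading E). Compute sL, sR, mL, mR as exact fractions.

left sensor world pos  = (10, -5); dL² = 250
right sensor world pos = (10, -11); dR² = 346
sL = 120/250 = 12/25
sR = 120/346 = 60/173
mL = 1·sL + -1·sR = 576/4325
mR = 1·sL + 0·sR = 12/25

12/25 60/173 576/4325 12/25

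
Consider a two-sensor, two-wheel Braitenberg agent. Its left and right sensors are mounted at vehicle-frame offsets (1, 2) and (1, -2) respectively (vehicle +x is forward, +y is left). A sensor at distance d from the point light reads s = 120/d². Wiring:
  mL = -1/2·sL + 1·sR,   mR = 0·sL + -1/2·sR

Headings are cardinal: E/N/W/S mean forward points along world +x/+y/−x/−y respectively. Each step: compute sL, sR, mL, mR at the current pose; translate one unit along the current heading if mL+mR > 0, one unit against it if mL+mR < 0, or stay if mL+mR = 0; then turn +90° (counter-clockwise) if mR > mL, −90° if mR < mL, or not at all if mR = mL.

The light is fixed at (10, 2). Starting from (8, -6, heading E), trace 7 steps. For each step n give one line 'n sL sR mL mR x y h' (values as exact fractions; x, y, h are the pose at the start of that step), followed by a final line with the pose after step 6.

n=0: pose=(8,-6,E); sL=120/37, sR=120/101; mL=-1620/3737, mR=-60/101; mL+mR=-3840/3737 → advance -1; mR−mL=-600/3737 → turn -1·90°
n=1: pose=(7,-6,S); sL=60/41, sR=60/53; mL=870/2173, mR=-30/53; mL+mR=-360/2173 → advance -1; mR−mL=-2100/2173 → turn -1·90°
n=2: pose=(7,-5,W); sL=120/97, sR=120/41; mL=9180/3977, mR=-60/41; mL+mR=3360/3977 → advance +1; mR−mL=-15000/3977 → turn -1·90°
n=3: pose=(6,-5,N); sL=5/3, sR=3; mL=13/6, mR=-3/2; mL+mR=2/3 → advance +1; mR−mL=-11/3 → turn -1·90°
n=4: pose=(6,-4,E); sL=24/5, sR=120/73; mL=-276/365, mR=-60/73; mL+mR=-576/365 → advance -1; mR−mL=-24/365 → turn -1·90°
n=5: pose=(5,-4,S); sL=60/29, sR=60/49; mL=270/1421, mR=-30/49; mL+mR=-600/1421 → advance -1; mR−mL=-1140/1421 → turn -1·90°
n=6: pose=(5,-3,W); sL=24/17, sR=8/3; mL=100/51, mR=-4/3; mL+mR=32/51 → advance +1; mR−mL=-56/17 → turn -1·90°

0 120/37 120/101 -1620/3737 -60/101 8 -6 E
1 60/41 60/53 870/2173 -30/53 7 -6 S
2 120/97 120/41 9180/3977 -60/41 7 -5 W
3 5/3 3 13/6 -3/2 6 -5 N
4 24/5 120/73 -276/365 -60/73 6 -4 E
5 60/29 60/49 270/1421 -30/49 5 -4 S
6 24/17 8/3 100/51 -4/3 5 -3 W
final 4 -3 N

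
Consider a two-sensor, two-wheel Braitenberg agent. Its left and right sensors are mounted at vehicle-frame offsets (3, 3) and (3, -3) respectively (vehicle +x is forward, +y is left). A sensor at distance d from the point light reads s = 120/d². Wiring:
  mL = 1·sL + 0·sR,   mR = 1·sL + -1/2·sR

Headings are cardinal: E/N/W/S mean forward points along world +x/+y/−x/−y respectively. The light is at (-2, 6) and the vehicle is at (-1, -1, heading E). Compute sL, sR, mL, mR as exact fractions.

15/4 30/29 15/4 375/116

left sensor world pos  = (2, 2); dL² = 32
right sensor world pos = (2, -4); dR² = 116
sL = 120/32 = 15/4
sR = 120/116 = 30/29
mL = 1·sL + 0·sR = 15/4
mR = 1·sL + -1/2·sR = 375/116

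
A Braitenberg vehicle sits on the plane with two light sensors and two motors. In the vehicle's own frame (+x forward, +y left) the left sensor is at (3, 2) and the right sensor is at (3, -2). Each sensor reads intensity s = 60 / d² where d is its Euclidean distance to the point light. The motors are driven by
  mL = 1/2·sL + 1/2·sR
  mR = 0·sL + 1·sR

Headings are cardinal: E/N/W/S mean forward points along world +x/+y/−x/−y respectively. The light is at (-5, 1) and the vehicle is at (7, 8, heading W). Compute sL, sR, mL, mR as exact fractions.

30/53 10/27 670/1431 10/27

left sensor world pos  = (4, 6); dL² = 106
right sensor world pos = (4, 10); dR² = 162
sL = 60/106 = 30/53
sR = 60/162 = 10/27
mL = 1/2·sL + 1/2·sR = 670/1431
mR = 0·sL + 1·sR = 10/27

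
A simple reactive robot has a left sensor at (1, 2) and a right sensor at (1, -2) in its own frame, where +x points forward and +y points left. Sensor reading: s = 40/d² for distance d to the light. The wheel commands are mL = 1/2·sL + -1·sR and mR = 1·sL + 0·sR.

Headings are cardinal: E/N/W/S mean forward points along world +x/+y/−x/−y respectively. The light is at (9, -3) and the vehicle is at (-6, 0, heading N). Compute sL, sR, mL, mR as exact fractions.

left sensor world pos  = (-8, 1); dL² = 305
right sensor world pos = (-4, 1); dR² = 185
sL = 40/305 = 8/61
sR = 40/185 = 8/37
mL = 1/2·sL + -1·sR = -340/2257
mR = 1·sL + 0·sR = 8/61

8/61 8/37 -340/2257 8/61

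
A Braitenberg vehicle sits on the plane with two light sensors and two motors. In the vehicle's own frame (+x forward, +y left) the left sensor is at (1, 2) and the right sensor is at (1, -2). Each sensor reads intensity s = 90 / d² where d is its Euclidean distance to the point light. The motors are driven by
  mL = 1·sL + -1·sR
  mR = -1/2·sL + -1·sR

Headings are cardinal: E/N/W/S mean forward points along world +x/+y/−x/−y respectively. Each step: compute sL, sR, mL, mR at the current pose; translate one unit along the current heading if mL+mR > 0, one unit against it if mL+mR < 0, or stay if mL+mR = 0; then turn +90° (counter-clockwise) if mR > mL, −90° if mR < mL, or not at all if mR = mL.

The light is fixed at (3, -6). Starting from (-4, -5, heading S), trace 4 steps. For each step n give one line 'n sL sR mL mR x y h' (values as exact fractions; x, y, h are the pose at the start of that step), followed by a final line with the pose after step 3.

0 18/5 10/9 112/45 -131/45 -4 -5 S
1 45/32 9/8 9/32 -117/64 -4 -4 W
2 90/73 18/5 -864/365 -1539/365 -3 -4 N
3 45/17 45/13 -180/221 -2115/442 -3 -5 E
final -4 -5 S

n=0: pose=(-4,-5,S); sL=18/5, sR=10/9; mL=112/45, mR=-131/45; mL+mR=-19/45 → advance -1; mR−mL=-27/5 → turn -1·90°
n=1: pose=(-4,-4,W); sL=45/32, sR=9/8; mL=9/32, mR=-117/64; mL+mR=-99/64 → advance -1; mR−mL=-135/64 → turn -1·90°
n=2: pose=(-3,-4,N); sL=90/73, sR=18/5; mL=-864/365, mR=-1539/365; mL+mR=-2403/365 → advance -1; mR−mL=-135/73 → turn -1·90°
n=3: pose=(-3,-5,E); sL=45/17, sR=45/13; mL=-180/221, mR=-2115/442; mL+mR=-2475/442 → advance -1; mR−mL=-135/34 → turn -1·90°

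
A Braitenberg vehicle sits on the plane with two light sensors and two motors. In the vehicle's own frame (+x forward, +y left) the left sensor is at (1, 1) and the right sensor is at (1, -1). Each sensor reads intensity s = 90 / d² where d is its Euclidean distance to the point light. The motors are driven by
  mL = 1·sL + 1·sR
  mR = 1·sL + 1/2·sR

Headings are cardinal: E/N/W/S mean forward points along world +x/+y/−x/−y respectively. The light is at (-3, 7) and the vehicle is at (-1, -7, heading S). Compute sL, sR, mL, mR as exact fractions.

5/13 45/113 1150/1469 1715/2938

left sensor world pos  = (0, -8); dL² = 234
right sensor world pos = (-2, -8); dR² = 226
sL = 90/234 = 5/13
sR = 90/226 = 45/113
mL = 1·sL + 1·sR = 1150/1469
mR = 1·sL + 1/2·sR = 1715/2938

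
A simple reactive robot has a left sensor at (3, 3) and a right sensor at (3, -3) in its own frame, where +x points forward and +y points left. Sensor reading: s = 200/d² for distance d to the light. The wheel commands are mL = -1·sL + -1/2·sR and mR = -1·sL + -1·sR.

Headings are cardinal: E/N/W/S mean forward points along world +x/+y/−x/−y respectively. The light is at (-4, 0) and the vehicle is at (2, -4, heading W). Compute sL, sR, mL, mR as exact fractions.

100/29 20 -390/29 -680/29

left sensor world pos  = (-1, -7); dL² = 58
right sensor world pos = (-1, -1); dR² = 10
sL = 200/58 = 100/29
sR = 200/10 = 20
mL = -1·sL + -1/2·sR = -390/29
mR = -1·sL + -1·sR = -680/29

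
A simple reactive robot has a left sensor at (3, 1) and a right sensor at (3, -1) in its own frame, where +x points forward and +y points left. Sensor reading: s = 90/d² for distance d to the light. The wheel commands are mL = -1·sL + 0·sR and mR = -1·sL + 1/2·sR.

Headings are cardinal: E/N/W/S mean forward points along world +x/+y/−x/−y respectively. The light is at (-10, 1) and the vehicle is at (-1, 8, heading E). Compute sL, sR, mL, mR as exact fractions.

45/104 1/2 -45/104 -19/104

left sensor world pos  = (2, 9); dL² = 208
right sensor world pos = (2, 7); dR² = 180
sL = 90/208 = 45/104
sR = 90/180 = 1/2
mL = -1·sL + 0·sR = -45/104
mR = -1·sL + 1/2·sR = -19/104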